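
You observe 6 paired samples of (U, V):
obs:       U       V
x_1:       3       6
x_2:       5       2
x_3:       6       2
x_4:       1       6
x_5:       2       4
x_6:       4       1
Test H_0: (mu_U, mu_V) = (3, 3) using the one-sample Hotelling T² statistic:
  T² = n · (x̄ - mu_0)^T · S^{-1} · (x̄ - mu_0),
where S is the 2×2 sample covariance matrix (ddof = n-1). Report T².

Step 1 — sample mean vector:
  mean(U) = (3 + 5 + 6 + 1 + 2 + 4) / 6 = 21/6 = 3.5
  mean(V) = (6 + 2 + 2 + 6 + 4 + 1) / 6 = 21/6 = 3.5
  x̄ = (3.5, 3.5),  deviation x̄ - mu_0 = (3.5, 3.5) - (3, 3) = (0.5, 0.5).

Step 2 — sample covariance matrix, S[i,j] = (1/(n-1)) · Σ_k (x_{k,i} - mean_i) · (x_{k,j} - mean_j), divisor n-1 = 5:
  S[U,U] = ((-0.5)·(-0.5) + (1.5)·(1.5) + (2.5)·(2.5) + (-2.5)·(-2.5) + (-1.5)·(-1.5) + (0.5)·(0.5)) / 5 = 17.5/5 = 3.5
  S[U,V] = ((-0.5)·(2.5) + (1.5)·(-1.5) + (2.5)·(-1.5) + (-2.5)·(2.5) + (-1.5)·(0.5) + (0.5)·(-2.5)) / 5 = -15.5/5 = -3.1
  S[V,V] = ((2.5)·(2.5) + (-1.5)·(-1.5) + (-1.5)·(-1.5) + (2.5)·(2.5) + (0.5)·(0.5) + (-2.5)·(-2.5)) / 5 = 23.5/5 = 4.7
  S = [[3.5, -3.1],
 [-3.1, 4.7]].

Step 3 — invert S. det(S) = 3.5·4.7 - (-3.1)² = 6.84.
  S^{-1} = (1/det) · [[d, -b], [-b, a]] = [[0.6871, 0.4532],
 [0.4532, 0.5117]].

Step 4 — quadratic form (x̄ - mu_0)^T · S^{-1} · (x̄ - mu_0):
  S^{-1} · (x̄ - mu_0) = (0.5702, 0.4825),
  (x̄ - mu_0)^T · [...] = (0.5)·(0.5702) + (0.5)·(0.4825) = 0.5263.

Step 5 — scale by n: T² = 6 · 0.5263 = 3.1579.

T² ≈ 3.1579


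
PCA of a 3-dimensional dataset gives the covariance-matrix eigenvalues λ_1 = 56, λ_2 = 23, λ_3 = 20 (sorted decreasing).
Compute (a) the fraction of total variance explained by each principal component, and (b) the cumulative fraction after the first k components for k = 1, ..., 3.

Step 1 — total variance = trace(Sigma) = Σ λ_i = 56 + 23 + 20 = 99.

Step 2 — fraction explained by component i = λ_i / Σ λ:
  PC1: 56/99 = 0.5657
  PC2: 23/99 = 0.2323
  PC3: 20/99 = 0.202

Step 3 — cumulative fraction after k components = (λ_1 + ... + λ_k) / Σ λ:
  k = 1: 56/99 = 0.5657
  k = 2: (56 + 23)/99 = 79/99 = 0.798
  k = 3: (56 + 23 + 20)/99 = 99/99 = 1

Summary (fraction, with percent):

explained: PC1 0.5657 (56.57%), PC2 0.2323 (23.23%), PC3 0.202 (20.2%);  cumulative: 0.5657, 0.798, 1


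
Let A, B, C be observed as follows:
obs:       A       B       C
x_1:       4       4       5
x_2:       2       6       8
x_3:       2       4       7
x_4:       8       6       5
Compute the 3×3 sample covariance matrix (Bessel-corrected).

Step 1 — column means:
  mean(A) = (4 + 2 + 2 + 8) / 4 = 16/4 = 4
  mean(B) = (4 + 6 + 4 + 6) / 4 = 20/4 = 5
  mean(C) = (5 + 8 + 7 + 5) / 4 = 25/4 = 6.25

Step 2 — sample covariance S[i,j] = (1/(n-1)) · Σ_k (x_{k,i} - mean_i) · (x_{k,j} - mean_j), with n-1 = 3.
  S[A,A] = ((0)·(0) + (-2)·(-2) + (-2)·(-2) + (4)·(4)) / 3 = 24/3 = 8
  S[A,B] = ((0)·(-1) + (-2)·(1) + (-2)·(-1) + (4)·(1)) / 3 = 4/3 = 1.3333
  S[A,C] = ((0)·(-1.25) + (-2)·(1.75) + (-2)·(0.75) + (4)·(-1.25)) / 3 = -10/3 = -3.3333
  S[B,B] = ((-1)·(-1) + (1)·(1) + (-1)·(-1) + (1)·(1)) / 3 = 4/3 = 1.3333
  S[B,C] = ((-1)·(-1.25) + (1)·(1.75) + (-1)·(0.75) + (1)·(-1.25)) / 3 = 1/3 = 0.3333
  S[C,C] = ((-1.25)·(-1.25) + (1.75)·(1.75) + (0.75)·(0.75) + (-1.25)·(-1.25)) / 3 = 6.75/3 = 2.25

S is symmetric (S[j,i] = S[i,j]). Assembling:

S = [[8, 1.3333, -3.3333],
 [1.3333, 1.3333, 0.3333],
 [-3.3333, 0.3333, 2.25]]


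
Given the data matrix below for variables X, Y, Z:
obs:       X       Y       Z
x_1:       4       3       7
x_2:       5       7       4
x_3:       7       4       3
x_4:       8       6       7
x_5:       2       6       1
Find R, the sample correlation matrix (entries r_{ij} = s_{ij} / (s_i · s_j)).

Step 1 — column means:
  mean(X) = (4 + 5 + 7 + 8 + 2) / 5 = 26/5 = 5.2
  mean(Y) = (3 + 7 + 4 + 6 + 6) / 5 = 26/5 = 5.2
  mean(Z) = (7 + 4 + 3 + 7 + 1) / 5 = 22/5 = 4.4

Step 2 — sample variances and covariances s[i,j] = (1/(n-1)) · Σ_k (x_{k,i} - mean_i) · (x_{k,j} - mean_j), with n-1 = 4:
  s[X,X] = ((-1.2)·(-1.2) + (-0.2)·(-0.2) + (1.8)·(1.8) + (2.8)·(2.8) + (-3.2)·(-3.2)) / 4 = 22.8/4 = 5.7
  s[X,Y] = ((-1.2)·(-2.2) + (-0.2)·(1.8) + (1.8)·(-1.2) + (2.8)·(0.8) + (-3.2)·(0.8)) / 4 = -0.2/4 = -0.05
  s[X,Z] = ((-1.2)·(2.6) + (-0.2)·(-0.4) + (1.8)·(-1.4) + (2.8)·(2.6) + (-3.2)·(-3.4)) / 4 = 12.6/4 = 3.15
  s[Y,Y] = ((-2.2)·(-2.2) + (1.8)·(1.8) + (-1.2)·(-1.2) + (0.8)·(0.8) + (0.8)·(0.8)) / 4 = 10.8/4 = 2.7
  s[Y,Z] = ((-2.2)·(2.6) + (1.8)·(-0.4) + (-1.2)·(-1.4) + (0.8)·(2.6) + (0.8)·(-3.4)) / 4 = -5.4/4 = -1.35
  s[Z,Z] = ((2.6)·(2.6) + (-0.4)·(-0.4) + (-1.4)·(-1.4) + (2.6)·(2.6) + (-3.4)·(-3.4)) / 4 = 27.2/4 = 6.8
  Sample standard deviations s_i = √(s[i,i]):
  s(X) = √(5.7) = 2.3875
  s(Y) = √(2.7) = 1.6432
  s(Z) = √(6.8) = 2.6077

Step 3 — r_{ij} = s_{ij} / (s_i · s_j):
  r[X,X] = 1 (diagonal).
  r[X,Y] = -0.05 / (2.3875 · 1.6432) = -0.05 / 3.923 = -0.0127
  r[X,Z] = 3.15 / (2.3875 · 2.6077) = 3.15 / 6.2258 = 0.506
  r[Y,Y] = 1 (diagonal).
  r[Y,Z] = -1.35 / (1.6432 · 2.6077) = -1.35 / 4.2849 = -0.3151
  r[Z,Z] = 1 (diagonal).

R is symmetric with unit diagonal. Assembling:

R = [[1, -0.0127, 0.506],
 [-0.0127, 1, -0.3151],
 [0.506, -0.3151, 1]]


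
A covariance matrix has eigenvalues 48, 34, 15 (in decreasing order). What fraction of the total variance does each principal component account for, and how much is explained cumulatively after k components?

Step 1 — total variance = trace(Sigma) = Σ λ_i = 48 + 34 + 15 = 97.

Step 2 — fraction explained by component i = λ_i / Σ λ:
  PC1: 48/97 = 0.4948
  PC2: 34/97 = 0.3505
  PC3: 15/97 = 0.1546

Step 3 — cumulative fraction after k components = (λ_1 + ... + λ_k) / Σ λ:
  k = 1: 48/97 = 0.4948
  k = 2: (48 + 34)/97 = 82/97 = 0.8454
  k = 3: (48 + 34 + 15)/97 = 97/97 = 1

Summary (fraction, with percent):

explained: PC1 0.4948 (49.48%), PC2 0.3505 (35.05%), PC3 0.1546 (15.46%);  cumulative: 0.4948, 0.8454, 1


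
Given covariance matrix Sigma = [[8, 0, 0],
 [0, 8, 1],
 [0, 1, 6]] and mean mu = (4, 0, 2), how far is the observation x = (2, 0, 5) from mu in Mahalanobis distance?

Step 1 — centre the observation: (x - mu) = (-2, 0, 3).

Step 2 — invert Sigma (cofactor / det for 3×3, or solve directly):
  Sigma^{-1} = [[0.125, 0, 0],
 [0, 0.1277, -0.0213],
 [0, -0.0213, 0.1702]].

Step 3 — form the quadratic (x - mu)^T · Sigma^{-1} · (x - mu):
  Sigma^{-1} · (x - mu) = (-0.25, -0.0638, 0.5106).
  (x - mu)^T · [Sigma^{-1} · (x - mu)] = (-2)·(-0.25) + (0)·(-0.0638) + (3)·(0.5106) = 2.0319.

Step 4 — take square root: d = √(2.0319) ≈ 1.4255.

d(x, mu) = √(2.0319) ≈ 1.4255


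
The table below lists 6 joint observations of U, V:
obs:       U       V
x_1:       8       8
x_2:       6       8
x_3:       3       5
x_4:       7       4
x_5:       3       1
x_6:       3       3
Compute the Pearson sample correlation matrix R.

Step 1 — column means:
  mean(U) = (8 + 6 + 3 + 7 + 3 + 3) / 6 = 30/6 = 5
  mean(V) = (8 + 8 + 5 + 4 + 1 + 3) / 6 = 29/6 = 4.8333

Step 2 — sample variances and covariances s[i,j] = (1/(n-1)) · Σ_k (x_{k,i} - mean_i) · (x_{k,j} - mean_j), with n-1 = 5:
  s[U,U] = ((3)·(3) + (1)·(1) + (-2)·(-2) + (2)·(2) + (-2)·(-2) + (-2)·(-2)) / 5 = 26/5 = 5.2
  s[U,V] = ((3)·(3.1667) + (1)·(3.1667) + (-2)·(0.1667) + (2)·(-0.8333) + (-2)·(-3.8333) + (-2)·(-1.8333)) / 5 = 22/5 = 4.4
  s[V,V] = ((3.1667)·(3.1667) + (3.1667)·(3.1667) + (0.1667)·(0.1667) + (-0.8333)·(-0.8333) + (-3.8333)·(-3.8333) + (-1.8333)·(-1.8333)) / 5 = 38.8333/5 = 7.7667
  Sample standard deviations s_i = √(s[i,i]):
  s(U) = √(5.2) = 2.2804
  s(V) = √(7.7667) = 2.7869

Step 3 — r_{ij} = s_{ij} / (s_i · s_j):
  r[U,U] = 1 (diagonal).
  r[U,V] = 4.4 / (2.2804 · 2.7869) = 4.4 / 6.3551 = 0.6924
  r[V,V] = 1 (diagonal).

R is symmetric with unit diagonal. Assembling:

R = [[1, 0.6924],
 [0.6924, 1]]


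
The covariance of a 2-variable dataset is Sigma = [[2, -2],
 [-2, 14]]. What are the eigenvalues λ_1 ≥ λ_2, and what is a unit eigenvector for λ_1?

Step 1 — characteristic polynomial of 2×2 Sigma:
  det(Sigma - λI) = λ² - trace · λ + det = 0.
  trace = 2 + 14 = 16, det = 2·14 - (-2)² = 24.
Step 2 — discriminant:
  Δ = trace² - 4·det = 256 - 96 = 160.
Step 3 — eigenvalues:
  λ = (trace ± √Δ)/2 = (16 ± 12.6491)/2,
  λ_1 = 14.3246,  λ_2 = 1.6754.

Step 4 — unit eigenvector for λ_1: solve (Sigma - λ_1 I)v = 0. First row:
  (2 - 14.3246)·v_x + (-2)·v_y = 0, i.e. (-12.3246)·v_x + (-2)·v_y = 0,
  so v ∝ (b, λ_1 - a) = (-2, 12.3246); multiply by -1 so the first entry is positive: u = (2, -12.3246).
  ||u|| = √((2)² + (-12.3246)²) = √(155.8947) ≈ 12.4858,
  v_1 = u/||u|| ≈ (0.1602, -0.9871) (||v_1|| = 1).

λ_1 = 14.3246,  λ_2 = 1.6754;  v_1 ≈ (0.1602, -0.9871)


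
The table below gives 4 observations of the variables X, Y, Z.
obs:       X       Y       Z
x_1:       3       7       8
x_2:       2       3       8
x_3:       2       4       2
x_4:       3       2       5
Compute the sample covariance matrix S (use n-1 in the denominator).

Step 1 — column means:
  mean(X) = (3 + 2 + 2 + 3) / 4 = 10/4 = 2.5
  mean(Y) = (7 + 3 + 4 + 2) / 4 = 16/4 = 4
  mean(Z) = (8 + 8 + 2 + 5) / 4 = 23/4 = 5.75

Step 2 — sample covariance S[i,j] = (1/(n-1)) · Σ_k (x_{k,i} - mean_i) · (x_{k,j} - mean_j), with n-1 = 3.
  S[X,X] = ((0.5)·(0.5) + (-0.5)·(-0.5) + (-0.5)·(-0.5) + (0.5)·(0.5)) / 3 = 1/3 = 0.3333
  S[X,Y] = ((0.5)·(3) + (-0.5)·(-1) + (-0.5)·(0) + (0.5)·(-2)) / 3 = 1/3 = 0.3333
  S[X,Z] = ((0.5)·(2.25) + (-0.5)·(2.25) + (-0.5)·(-3.75) + (0.5)·(-0.75)) / 3 = 1.5/3 = 0.5
  S[Y,Y] = ((3)·(3) + (-1)·(-1) + (0)·(0) + (-2)·(-2)) / 3 = 14/3 = 4.6667
  S[Y,Z] = ((3)·(2.25) + (-1)·(2.25) + (0)·(-3.75) + (-2)·(-0.75)) / 3 = 6/3 = 2
  S[Z,Z] = ((2.25)·(2.25) + (2.25)·(2.25) + (-3.75)·(-3.75) + (-0.75)·(-0.75)) / 3 = 24.75/3 = 8.25

S is symmetric (S[j,i] = S[i,j]). Assembling:

S = [[0.3333, 0.3333, 0.5],
 [0.3333, 4.6667, 2],
 [0.5, 2, 8.25]]


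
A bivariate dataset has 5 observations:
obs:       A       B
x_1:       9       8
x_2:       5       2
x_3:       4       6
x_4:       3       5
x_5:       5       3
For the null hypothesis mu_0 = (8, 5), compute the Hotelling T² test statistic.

Step 1 — sample mean vector:
  mean(A) = (9 + 5 + 4 + 3 + 5) / 5 = 26/5 = 5.2
  mean(B) = (8 + 2 + 6 + 5 + 3) / 5 = 24/5 = 4.8
  x̄ = (5.2, 4.8),  deviation x̄ - mu_0 = (5.2, 4.8) - (8, 5) = (-2.8, -0.2).

Step 2 — sample covariance matrix, S[i,j] = (1/(n-1)) · Σ_k (x_{k,i} - mean_i) · (x_{k,j} - mean_j), divisor n-1 = 4:
  S[A,A] = ((3.8)·(3.8) + (-0.2)·(-0.2) + (-1.2)·(-1.2) + (-2.2)·(-2.2) + (-0.2)·(-0.2)) / 4 = 20.8/4 = 5.2
  S[A,B] = ((3.8)·(3.2) + (-0.2)·(-2.8) + (-1.2)·(1.2) + (-2.2)·(0.2) + (-0.2)·(-1.8)) / 4 = 11.2/4 = 2.8
  S[B,B] = ((3.2)·(3.2) + (-2.8)·(-2.8) + (1.2)·(1.2) + (0.2)·(0.2) + (-1.8)·(-1.8)) / 4 = 22.8/4 = 5.7
  S = [[5.2, 2.8],
 [2.8, 5.7]].

Step 3 — invert S. det(S) = 5.2·5.7 - (2.8)² = 21.8.
  S^{-1} = (1/det) · [[d, -b], [-b, a]] = [[0.2615, -0.1284],
 [-0.1284, 0.2385]].

Step 4 — quadratic form (x̄ - mu_0)^T · S^{-1} · (x̄ - mu_0):
  S^{-1} · (x̄ - mu_0) = (-0.7064, 0.3119),
  (x̄ - mu_0)^T · [...] = (-2.8)·(-0.7064) + (-0.2)·(0.3119) = 1.9156.

Step 5 — scale by n: T² = 5 · 1.9156 = 9.578.

T² ≈ 9.578


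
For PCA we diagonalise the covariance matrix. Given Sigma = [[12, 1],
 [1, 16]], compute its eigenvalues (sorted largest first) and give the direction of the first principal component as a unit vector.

Step 1 — characteristic polynomial of 2×2 Sigma:
  det(Sigma - λI) = λ² - trace · λ + det = 0.
  trace = 12 + 16 = 28, det = 12·16 - (1)² = 191.
Step 2 — discriminant:
  Δ = trace² - 4·det = 784 - 764 = 20.
Step 3 — eigenvalues:
  λ = (trace ± √Δ)/2 = (28 ± 4.4721)/2,
  λ_1 = 16.2361,  λ_2 = 11.7639.

Step 4 — unit eigenvector for λ_1: solve (Sigma - λ_1 I)v = 0. First row:
  (12 - 16.2361)·v_x + (1)·v_y = 0, i.e. (-4.2361)·v_x + (1)·v_y = 0,
  so v ∝ (b, λ_1 - a) = (1, 4.2361) = u.
  ||u|| = √((1)² + (4.2361)²) = √(18.9443) ≈ 4.3525,
  v_1 = u/||u|| ≈ (0.2298, 0.9732) (||v_1|| = 1).

λ_1 = 16.2361,  λ_2 = 11.7639;  v_1 ≈ (0.2298, 0.9732)


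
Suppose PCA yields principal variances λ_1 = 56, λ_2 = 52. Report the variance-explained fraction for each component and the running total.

Step 1 — total variance = trace(Sigma) = Σ λ_i = 56 + 52 = 108.

Step 2 — fraction explained by component i = λ_i / Σ λ:
  PC1: 56/108 = 0.5185
  PC2: 52/108 = 0.4815

Step 3 — cumulative fraction after k components = (λ_1 + ... + λ_k) / Σ λ:
  k = 1: 56/108 = 0.5185
  k = 2: (56 + 52)/108 = 108/108 = 1

Summary (fraction, with percent):

explained: PC1 0.5185 (51.85%), PC2 0.4815 (48.15%);  cumulative: 0.5185, 1


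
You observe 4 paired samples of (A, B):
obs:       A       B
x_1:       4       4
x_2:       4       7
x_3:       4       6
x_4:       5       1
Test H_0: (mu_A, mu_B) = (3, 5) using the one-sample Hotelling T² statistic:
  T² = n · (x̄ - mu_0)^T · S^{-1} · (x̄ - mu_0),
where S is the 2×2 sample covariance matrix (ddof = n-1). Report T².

Step 1 — sample mean vector:
  mean(A) = (4 + 4 + 4 + 5) / 4 = 17/4 = 4.25
  mean(B) = (4 + 7 + 6 + 1) / 4 = 18/4 = 4.5
  x̄ = (4.25, 4.5),  deviation x̄ - mu_0 = (4.25, 4.5) - (3, 5) = (1.25, -0.5).

Step 2 — sample covariance matrix, S[i,j] = (1/(n-1)) · Σ_k (x_{k,i} - mean_i) · (x_{k,j} - mean_j), divisor n-1 = 3:
  S[A,A] = ((-0.25)·(-0.25) + (-0.25)·(-0.25) + (-0.25)·(-0.25) + (0.75)·(0.75)) / 3 = 0.75/3 = 0.25
  S[A,B] = ((-0.25)·(-0.5) + (-0.25)·(2.5) + (-0.25)·(1.5) + (0.75)·(-3.5)) / 3 = -3.5/3 = -1.1667
  S[B,B] = ((-0.5)·(-0.5) + (2.5)·(2.5) + (1.5)·(1.5) + (-3.5)·(-3.5)) / 3 = 21/3 = 7
  S = [[0.25, -1.1667],
 [-1.1667, 7]].

Step 3 — invert S. det(S) = 0.25·7 - (-1.1667)² = 0.3889.
  S^{-1} = (1/det) · [[d, -b], [-b, a]] = [[18, 3],
 [3, 0.6429]].

Step 4 — quadratic form (x̄ - mu_0)^T · S^{-1} · (x̄ - mu_0):
  S^{-1} · (x̄ - mu_0) = (21, 3.4286),
  (x̄ - mu_0)^T · [...] = (1.25)·(21) + (-0.5)·(3.4286) = 24.5357.

Step 5 — scale by n: T² = 4 · 24.5357 = 98.1429.

T² ≈ 98.1429


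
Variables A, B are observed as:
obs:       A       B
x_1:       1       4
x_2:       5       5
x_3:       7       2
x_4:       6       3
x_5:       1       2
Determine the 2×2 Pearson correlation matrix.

Step 1 — column means:
  mean(A) = (1 + 5 + 7 + 6 + 1) / 5 = 20/5 = 4
  mean(B) = (4 + 5 + 2 + 3 + 2) / 5 = 16/5 = 3.2

Step 2 — sample variances and covariances s[i,j] = (1/(n-1)) · Σ_k (x_{k,i} - mean_i) · (x_{k,j} - mean_j), with n-1 = 4:
  s[A,A] = ((-3)·(-3) + (1)·(1) + (3)·(3) + (2)·(2) + (-3)·(-3)) / 4 = 32/4 = 8
  s[A,B] = ((-3)·(0.8) + (1)·(1.8) + (3)·(-1.2) + (2)·(-0.2) + (-3)·(-1.2)) / 4 = -1/4 = -0.25
  s[B,B] = ((0.8)·(0.8) + (1.8)·(1.8) + (-1.2)·(-1.2) + (-0.2)·(-0.2) + (-1.2)·(-1.2)) / 4 = 6.8/4 = 1.7
  Sample standard deviations s_i = √(s[i,i]):
  s(A) = √(8) = 2.8284
  s(B) = √(1.7) = 1.3038

Step 3 — r_{ij} = s_{ij} / (s_i · s_j):
  r[A,A] = 1 (diagonal).
  r[A,B] = -0.25 / (2.8284 · 1.3038) = -0.25 / 3.6878 = -0.0678
  r[B,B] = 1 (diagonal).

R is symmetric with unit diagonal. Assembling:

R = [[1, -0.0678],
 [-0.0678, 1]]


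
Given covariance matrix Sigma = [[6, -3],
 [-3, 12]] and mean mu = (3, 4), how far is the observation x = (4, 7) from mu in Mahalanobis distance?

Step 1 — centre the observation: (x - mu) = (1, 3).

Step 2 — invert Sigma. det(Sigma) = 6·12 - (-3)² = 63.
  Sigma^{-1} = (1/det) · [[d, -b], [-b, a]] = [[0.1905, 0.0476],
 [0.0476, 0.0952]].

Step 3 — form the quadratic (x - mu)^T · Sigma^{-1} · (x - mu):
  Sigma^{-1} · (x - mu) = (0.3333, 0.3333).
  (x - mu)^T · [Sigma^{-1} · (x - mu)] = (1)·(0.3333) + (3)·(0.3333) = 1.3333.

Step 4 — take square root: d = √(1.3333) ≈ 1.1547.

d(x, mu) = √(1.3333) ≈ 1.1547


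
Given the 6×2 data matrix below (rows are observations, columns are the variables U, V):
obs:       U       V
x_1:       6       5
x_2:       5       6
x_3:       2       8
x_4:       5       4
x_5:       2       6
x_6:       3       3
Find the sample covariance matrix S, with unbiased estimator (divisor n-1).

Step 1 — column means:
  mean(U) = (6 + 5 + 2 + 5 + 2 + 3) / 6 = 23/6 = 3.8333
  mean(V) = (5 + 6 + 8 + 4 + 6 + 3) / 6 = 32/6 = 5.3333

Step 2 — sample covariance S[i,j] = (1/(n-1)) · Σ_k (x_{k,i} - mean_i) · (x_{k,j} - mean_j), with n-1 = 5.
  S[U,U] = ((2.1667)·(2.1667) + (1.1667)·(1.1667) + (-1.8333)·(-1.8333) + (1.1667)·(1.1667) + (-1.8333)·(-1.8333) + (-0.8333)·(-0.8333)) / 5 = 14.8333/5 = 2.9667
  S[U,V] = ((2.1667)·(-0.3333) + (1.1667)·(0.6667) + (-1.8333)·(2.6667) + (1.1667)·(-1.3333) + (-1.8333)·(0.6667) + (-0.8333)·(-2.3333)) / 5 = -5.6667/5 = -1.1333
  S[V,V] = ((-0.3333)·(-0.3333) + (0.6667)·(0.6667) + (2.6667)·(2.6667) + (-1.3333)·(-1.3333) + (0.6667)·(0.6667) + (-2.3333)·(-2.3333)) / 5 = 15.3333/5 = 3.0667

S is symmetric (S[j,i] = S[i,j]). Assembling:

S = [[2.9667, -1.1333],
 [-1.1333, 3.0667]]


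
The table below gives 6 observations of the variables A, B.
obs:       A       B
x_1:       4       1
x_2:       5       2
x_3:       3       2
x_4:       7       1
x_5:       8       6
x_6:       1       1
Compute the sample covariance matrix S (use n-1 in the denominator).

Step 1 — column means:
  mean(A) = (4 + 5 + 3 + 7 + 8 + 1) / 6 = 28/6 = 4.6667
  mean(B) = (1 + 2 + 2 + 1 + 6 + 1) / 6 = 13/6 = 2.1667

Step 2 — sample covariance S[i,j] = (1/(n-1)) · Σ_k (x_{k,i} - mean_i) · (x_{k,j} - mean_j), with n-1 = 5.
  S[A,A] = ((-0.6667)·(-0.6667) + (0.3333)·(0.3333) + (-1.6667)·(-1.6667) + (2.3333)·(2.3333) + (3.3333)·(3.3333) + (-3.6667)·(-3.6667)) / 5 = 33.3333/5 = 6.6667
  S[A,B] = ((-0.6667)·(-1.1667) + (0.3333)·(-0.1667) + (-1.6667)·(-0.1667) + (2.3333)·(-1.1667) + (3.3333)·(3.8333) + (-3.6667)·(-1.1667)) / 5 = 15.3333/5 = 3.0667
  S[B,B] = ((-1.1667)·(-1.1667) + (-0.1667)·(-0.1667) + (-0.1667)·(-0.1667) + (-1.1667)·(-1.1667) + (3.8333)·(3.8333) + (-1.1667)·(-1.1667)) / 5 = 18.8333/5 = 3.7667

S is symmetric (S[j,i] = S[i,j]). Assembling:

S = [[6.6667, 3.0667],
 [3.0667, 3.7667]]


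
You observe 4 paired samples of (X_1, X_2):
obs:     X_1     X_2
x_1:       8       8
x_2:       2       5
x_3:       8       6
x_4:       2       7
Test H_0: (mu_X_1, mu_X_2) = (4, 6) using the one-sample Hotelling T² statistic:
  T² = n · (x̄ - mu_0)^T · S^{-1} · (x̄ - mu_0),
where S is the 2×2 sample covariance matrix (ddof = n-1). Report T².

Step 1 — sample mean vector:
  mean(X_1) = (8 + 2 + 8 + 2) / 4 = 20/4 = 5
  mean(X_2) = (8 + 5 + 6 + 7) / 4 = 26/4 = 6.5
  x̄ = (5, 6.5),  deviation x̄ - mu_0 = (5, 6.5) - (4, 6) = (1, 0.5).

Step 2 — sample covariance matrix, S[i,j] = (1/(n-1)) · Σ_k (x_{k,i} - mean_i) · (x_{k,j} - mean_j), divisor n-1 = 3:
  S[X_1,X_1] = ((3)·(3) + (-3)·(-3) + (3)·(3) + (-3)·(-3)) / 3 = 36/3 = 12
  S[X_1,X_2] = ((3)·(1.5) + (-3)·(-1.5) + (3)·(-0.5) + (-3)·(0.5)) / 3 = 6/3 = 2
  S[X_2,X_2] = ((1.5)·(1.5) + (-1.5)·(-1.5) + (-0.5)·(-0.5) + (0.5)·(0.5)) / 3 = 5/3 = 1.6667
  S = [[12, 2],
 [2, 1.6667]].

Step 3 — invert S. det(S) = 12·1.6667 - (2)² = 16.
  S^{-1} = (1/det) · [[d, -b], [-b, a]] = [[0.1042, -0.125],
 [-0.125, 0.75]].

Step 4 — quadratic form (x̄ - mu_0)^T · S^{-1} · (x̄ - mu_0):
  S^{-1} · (x̄ - mu_0) = (0.0417, 0.25),
  (x̄ - mu_0)^T · [...] = (1)·(0.0417) + (0.5)·(0.25) = 0.1667.

Step 5 — scale by n: T² = 4 · 0.1667 = 0.6667.

T² ≈ 0.6667


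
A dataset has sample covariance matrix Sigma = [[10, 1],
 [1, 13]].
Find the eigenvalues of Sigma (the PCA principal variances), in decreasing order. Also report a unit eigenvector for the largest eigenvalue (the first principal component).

Step 1 — characteristic polynomial of 2×2 Sigma:
  det(Sigma - λI) = λ² - trace · λ + det = 0.
  trace = 10 + 13 = 23, det = 10·13 - (1)² = 129.
Step 2 — discriminant:
  Δ = trace² - 4·det = 529 - 516 = 13.
Step 3 — eigenvalues:
  λ = (trace ± √Δ)/2 = (23 ± 3.6056)/2,
  λ_1 = 13.3028,  λ_2 = 9.6972.

Step 4 — unit eigenvector for λ_1: solve (Sigma - λ_1 I)v = 0. First row:
  (10 - 13.3028)·v_x + (1)·v_y = 0, i.e. (-3.3028)·v_x + (1)·v_y = 0,
  so v ∝ (b, λ_1 - a) = (1, 3.3028) = u.
  ||u|| = √((1)² + (3.3028)²) = √(11.9083) ≈ 3.4508,
  v_1 = u/||u|| ≈ (0.2898, 0.9571) (||v_1|| = 1).

λ_1 = 13.3028,  λ_2 = 9.6972;  v_1 ≈ (0.2898, 0.9571)


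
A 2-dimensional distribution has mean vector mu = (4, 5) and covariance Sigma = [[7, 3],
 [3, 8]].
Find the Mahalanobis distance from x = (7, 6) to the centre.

Step 1 — centre the observation: (x - mu) = (3, 1).

Step 2 — invert Sigma. det(Sigma) = 7·8 - (3)² = 47.
  Sigma^{-1} = (1/det) · [[d, -b], [-b, a]] = [[0.1702, -0.0638],
 [-0.0638, 0.1489]].

Step 3 — form the quadratic (x - mu)^T · Sigma^{-1} · (x - mu):
  Sigma^{-1} · (x - mu) = (0.4468, -0.0426).
  (x - mu)^T · [Sigma^{-1} · (x - mu)] = (3)·(0.4468) + (1)·(-0.0426) = 1.2979.

Step 4 — take square root: d = √(1.2979) ≈ 1.1392.

d(x, mu) = √(1.2979) ≈ 1.1392


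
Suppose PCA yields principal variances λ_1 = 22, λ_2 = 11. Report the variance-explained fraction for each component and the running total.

Step 1 — total variance = trace(Sigma) = Σ λ_i = 22 + 11 = 33.

Step 2 — fraction explained by component i = λ_i / Σ λ:
  PC1: 22/33 = 0.6667
  PC2: 11/33 = 0.3333

Step 3 — cumulative fraction after k components = (λ_1 + ... + λ_k) / Σ λ:
  k = 1: 22/33 = 0.6667
  k = 2: (22 + 11)/33 = 33/33 = 1

Summary (fraction, with percent):

explained: PC1 0.6667 (66.67%), PC2 0.3333 (33.33%);  cumulative: 0.6667, 1


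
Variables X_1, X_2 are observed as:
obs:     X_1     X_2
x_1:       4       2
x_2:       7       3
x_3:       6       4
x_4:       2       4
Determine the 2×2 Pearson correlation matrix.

Step 1 — column means:
  mean(X_1) = (4 + 7 + 6 + 2) / 4 = 19/4 = 4.75
  mean(X_2) = (2 + 3 + 4 + 4) / 4 = 13/4 = 3.25

Step 2 — sample variances and covariances s[i,j] = (1/(n-1)) · Σ_k (x_{k,i} - mean_i) · (x_{k,j} - mean_j), with n-1 = 3:
  s[X_1,X_1] = ((-0.75)·(-0.75) + (2.25)·(2.25) + (1.25)·(1.25) + (-2.75)·(-2.75)) / 3 = 14.75/3 = 4.9167
  s[X_1,X_2] = ((-0.75)·(-1.25) + (2.25)·(-0.25) + (1.25)·(0.75) + (-2.75)·(0.75)) / 3 = -0.75/3 = -0.25
  s[X_2,X_2] = ((-1.25)·(-1.25) + (-0.25)·(-0.25) + (0.75)·(0.75) + (0.75)·(0.75)) / 3 = 2.75/3 = 0.9167
  Sample standard deviations s_i = √(s[i,i]):
  s(X_1) = √(4.9167) = 2.2174
  s(X_2) = √(0.9167) = 0.9574

Step 3 — r_{ij} = s_{ij} / (s_i · s_j):
  r[X_1,X_1] = 1 (diagonal).
  r[X_1,X_2] = -0.25 / (2.2174 · 0.9574) = -0.25 / 2.123 = -0.1178
  r[X_2,X_2] = 1 (diagonal).

R is symmetric with unit diagonal. Assembling:

R = [[1, -0.1178],
 [-0.1178, 1]]


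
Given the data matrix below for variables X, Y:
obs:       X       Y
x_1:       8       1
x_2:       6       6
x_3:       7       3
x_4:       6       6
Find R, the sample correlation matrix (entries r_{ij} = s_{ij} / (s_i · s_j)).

Step 1 — column means:
  mean(X) = (8 + 6 + 7 + 6) / 4 = 27/4 = 6.75
  mean(Y) = (1 + 6 + 3 + 6) / 4 = 16/4 = 4

Step 2 — sample variances and covariances s[i,j] = (1/(n-1)) · Σ_k (x_{k,i} - mean_i) · (x_{k,j} - mean_j), with n-1 = 3:
  s[X,X] = ((1.25)·(1.25) + (-0.75)·(-0.75) + (0.25)·(0.25) + (-0.75)·(-0.75)) / 3 = 2.75/3 = 0.9167
  s[X,Y] = ((1.25)·(-3) + (-0.75)·(2) + (0.25)·(-1) + (-0.75)·(2)) / 3 = -7/3 = -2.3333
  s[Y,Y] = ((-3)·(-3) + (2)·(2) + (-1)·(-1) + (2)·(2)) / 3 = 18/3 = 6
  Sample standard deviations s_i = √(s[i,i]):
  s(X) = √(0.9167) = 0.9574
  s(Y) = √(6) = 2.4495

Step 3 — r_{ij} = s_{ij} / (s_i · s_j):
  r[X,X] = 1 (diagonal).
  r[X,Y] = -2.3333 / (0.9574 · 2.4495) = -2.3333 / 2.3452 = -0.9949
  r[Y,Y] = 1 (diagonal).

R is symmetric with unit diagonal. Assembling:

R = [[1, -0.9949],
 [-0.9949, 1]]


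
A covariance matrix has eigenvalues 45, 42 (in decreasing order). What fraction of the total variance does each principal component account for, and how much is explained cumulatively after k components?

Step 1 — total variance = trace(Sigma) = Σ λ_i = 45 + 42 = 87.

Step 2 — fraction explained by component i = λ_i / Σ λ:
  PC1: 45/87 = 0.5172
  PC2: 42/87 = 0.4828

Step 3 — cumulative fraction after k components = (λ_1 + ... + λ_k) / Σ λ:
  k = 1: 45/87 = 0.5172
  k = 2: (45 + 42)/87 = 87/87 = 1

Summary (fraction, with percent):

explained: PC1 0.5172 (51.72%), PC2 0.4828 (48.28%);  cumulative: 0.5172, 1


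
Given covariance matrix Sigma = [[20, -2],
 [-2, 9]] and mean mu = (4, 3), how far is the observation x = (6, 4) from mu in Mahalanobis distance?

Step 1 — centre the observation: (x - mu) = (2, 1).

Step 2 — invert Sigma. det(Sigma) = 20·9 - (-2)² = 176.
  Sigma^{-1} = (1/det) · [[d, -b], [-b, a]] = [[0.0511, 0.0114],
 [0.0114, 0.1136]].

Step 3 — form the quadratic (x - mu)^T · Sigma^{-1} · (x - mu):
  Sigma^{-1} · (x - mu) = (0.1136, 0.1364).
  (x - mu)^T · [Sigma^{-1} · (x - mu)] = (2)·(0.1136) + (1)·(0.1364) = 0.3636.

Step 4 — take square root: d = √(0.3636) ≈ 0.603.

d(x, mu) = √(0.3636) ≈ 0.603


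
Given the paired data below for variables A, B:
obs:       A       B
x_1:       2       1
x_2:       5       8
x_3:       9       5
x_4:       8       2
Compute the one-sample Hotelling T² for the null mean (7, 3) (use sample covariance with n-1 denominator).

Step 1 — sample mean vector:
  mean(A) = (2 + 5 + 9 + 8) / 4 = 24/4 = 6
  mean(B) = (1 + 8 + 5 + 2) / 4 = 16/4 = 4
  x̄ = (6, 4),  deviation x̄ - mu_0 = (6, 4) - (7, 3) = (-1, 1).

Step 2 — sample covariance matrix, S[i,j] = (1/(n-1)) · Σ_k (x_{k,i} - mean_i) · (x_{k,j} - mean_j), divisor n-1 = 3:
  S[A,A] = ((-4)·(-4) + (-1)·(-1) + (3)·(3) + (2)·(2)) / 3 = 30/3 = 10
  S[A,B] = ((-4)·(-3) + (-1)·(4) + (3)·(1) + (2)·(-2)) / 3 = 7/3 = 2.3333
  S[B,B] = ((-3)·(-3) + (4)·(4) + (1)·(1) + (-2)·(-2)) / 3 = 30/3 = 10
  S = [[10, 2.3333],
 [2.3333, 10]].

Step 3 — invert S. det(S) = 10·10 - (2.3333)² = 94.5556.
  S^{-1} = (1/det) · [[d, -b], [-b, a]] = [[0.1058, -0.0247],
 [-0.0247, 0.1058]].

Step 4 — quadratic form (x̄ - mu_0)^T · S^{-1} · (x̄ - mu_0):
  S^{-1} · (x̄ - mu_0) = (-0.1304, 0.1304),
  (x̄ - mu_0)^T · [...] = (-1)·(-0.1304) + (1)·(0.1304) = 0.2609.

Step 5 — scale by n: T² = 4 · 0.2609 = 1.0435.

T² ≈ 1.0435


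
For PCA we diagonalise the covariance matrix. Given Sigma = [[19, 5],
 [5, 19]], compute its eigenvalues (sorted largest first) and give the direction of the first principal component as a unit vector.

Step 1 — characteristic polynomial of 2×2 Sigma:
  det(Sigma - λI) = λ² - trace · λ + det = 0.
  trace = 19 + 19 = 38, det = 19·19 - (5)² = 336.
Step 2 — discriminant:
  Δ = trace² - 4·det = 1444 - 1344 = 100.
Step 3 — eigenvalues:
  λ = (trace ± √Δ)/2 = (38 ± 10)/2,
  λ_1 = 24,  λ_2 = 14.

Step 4 — unit eigenvector for λ_1: solve (Sigma - λ_1 I)v = 0. First row:
  (19 - 24)·v_x + (5)·v_y = 0, i.e. (-5)·v_x + (5)·v_y = 0,
  so v ∝ (b, λ_1 - a) = (5, 5) = u.
  ||u|| = √((5)² + (5)²) = √(50) ≈ 7.0711,
  v_1 = u/||u|| ≈ (0.7071, 0.7071) (||v_1|| = 1).

λ_1 = 24,  λ_2 = 14;  v_1 ≈ (0.7071, 0.7071)


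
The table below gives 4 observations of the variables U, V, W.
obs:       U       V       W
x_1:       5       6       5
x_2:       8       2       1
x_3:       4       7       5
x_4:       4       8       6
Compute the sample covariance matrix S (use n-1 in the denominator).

Step 1 — column means:
  mean(U) = (5 + 8 + 4 + 4) / 4 = 21/4 = 5.25
  mean(V) = (6 + 2 + 7 + 8) / 4 = 23/4 = 5.75
  mean(W) = (5 + 1 + 5 + 6) / 4 = 17/4 = 4.25

Step 2 — sample covariance S[i,j] = (1/(n-1)) · Σ_k (x_{k,i} - mean_i) · (x_{k,j} - mean_j), with n-1 = 3.
  S[U,U] = ((-0.25)·(-0.25) + (2.75)·(2.75) + (-1.25)·(-1.25) + (-1.25)·(-1.25)) / 3 = 10.75/3 = 3.5833
  S[U,V] = ((-0.25)·(0.25) + (2.75)·(-3.75) + (-1.25)·(1.25) + (-1.25)·(2.25)) / 3 = -14.75/3 = -4.9167
  S[U,W] = ((-0.25)·(0.75) + (2.75)·(-3.25) + (-1.25)·(0.75) + (-1.25)·(1.75)) / 3 = -12.25/3 = -4.0833
  S[V,V] = ((0.25)·(0.25) + (-3.75)·(-3.75) + (1.25)·(1.25) + (2.25)·(2.25)) / 3 = 20.75/3 = 6.9167
  S[V,W] = ((0.25)·(0.75) + (-3.75)·(-3.25) + (1.25)·(0.75) + (2.25)·(1.75)) / 3 = 17.25/3 = 5.75
  S[W,W] = ((0.75)·(0.75) + (-3.25)·(-3.25) + (0.75)·(0.75) + (1.75)·(1.75)) / 3 = 14.75/3 = 4.9167

S is symmetric (S[j,i] = S[i,j]). Assembling:

S = [[3.5833, -4.9167, -4.0833],
 [-4.9167, 6.9167, 5.75],
 [-4.0833, 5.75, 4.9167]]


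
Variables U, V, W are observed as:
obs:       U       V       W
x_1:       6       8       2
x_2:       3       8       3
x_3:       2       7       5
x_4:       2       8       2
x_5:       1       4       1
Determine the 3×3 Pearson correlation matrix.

Step 1 — column means:
  mean(U) = (6 + 3 + 2 + 2 + 1) / 5 = 14/5 = 2.8
  mean(V) = (8 + 8 + 7 + 8 + 4) / 5 = 35/5 = 7
  mean(W) = (2 + 3 + 5 + 2 + 1) / 5 = 13/5 = 2.6

Step 2 — sample variances and covariances s[i,j] = (1/(n-1)) · Σ_k (x_{k,i} - mean_i) · (x_{k,j} - mean_j), with n-1 = 4:
  s[U,U] = ((3.2)·(3.2) + (0.2)·(0.2) + (-0.8)·(-0.8) + (-0.8)·(-0.8) + (-1.8)·(-1.8)) / 4 = 14.8/4 = 3.7
  s[U,V] = ((3.2)·(1) + (0.2)·(1) + (-0.8)·(0) + (-0.8)·(1) + (-1.8)·(-3)) / 4 = 8/4 = 2
  s[U,W] = ((3.2)·(-0.6) + (0.2)·(0.4) + (-0.8)·(2.4) + (-0.8)·(-0.6) + (-1.8)·(-1.6)) / 4 = -0.4/4 = -0.1
  s[V,V] = ((1)·(1) + (1)·(1) + (0)·(0) + (1)·(1) + (-3)·(-3)) / 4 = 12/4 = 3
  s[V,W] = ((1)·(-0.6) + (1)·(0.4) + (0)·(2.4) + (1)·(-0.6) + (-3)·(-1.6)) / 4 = 4/4 = 1
  s[W,W] = ((-0.6)·(-0.6) + (0.4)·(0.4) + (2.4)·(2.4) + (-0.6)·(-0.6) + (-1.6)·(-1.6)) / 4 = 9.2/4 = 2.3
  Sample standard deviations s_i = √(s[i,i]):
  s(U) = √(3.7) = 1.9235
  s(V) = √(3) = 1.7321
  s(W) = √(2.3) = 1.5166

Step 3 — r_{ij} = s_{ij} / (s_i · s_j):
  r[U,U] = 1 (diagonal).
  r[U,V] = 2 / (1.9235 · 1.7321) = 2 / 3.3317 = 0.6003
  r[U,W] = -0.1 / (1.9235 · 1.5166) = -0.1 / 2.9172 = -0.0343
  r[V,V] = 1 (diagonal).
  r[V,W] = 1 / (1.7321 · 1.5166) = 1 / 2.6268 = 0.3807
  r[W,W] = 1 (diagonal).

R is symmetric with unit diagonal. Assembling:

R = [[1, 0.6003, -0.0343],
 [0.6003, 1, 0.3807],
 [-0.0343, 0.3807, 1]]


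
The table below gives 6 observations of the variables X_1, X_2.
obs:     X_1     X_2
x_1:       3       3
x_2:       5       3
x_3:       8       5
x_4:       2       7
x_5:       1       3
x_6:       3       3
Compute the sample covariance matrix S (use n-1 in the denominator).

Step 1 — column means:
  mean(X_1) = (3 + 5 + 8 + 2 + 1 + 3) / 6 = 22/6 = 3.6667
  mean(X_2) = (3 + 3 + 5 + 7 + 3 + 3) / 6 = 24/6 = 4

Step 2 — sample covariance S[i,j] = (1/(n-1)) · Σ_k (x_{k,i} - mean_i) · (x_{k,j} - mean_j), with n-1 = 5.
  S[X_1,X_1] = ((-0.6667)·(-0.6667) + (1.3333)·(1.3333) + (4.3333)·(4.3333) + (-1.6667)·(-1.6667) + (-2.6667)·(-2.6667) + (-0.6667)·(-0.6667)) / 5 = 31.3333/5 = 6.2667
  S[X_1,X_2] = ((-0.6667)·(-1) + (1.3333)·(-1) + (4.3333)·(1) + (-1.6667)·(3) + (-2.6667)·(-1) + (-0.6667)·(-1)) / 5 = 2/5 = 0.4
  S[X_2,X_2] = ((-1)·(-1) + (-1)·(-1) + (1)·(1) + (3)·(3) + (-1)·(-1) + (-1)·(-1)) / 5 = 14/5 = 2.8

S is symmetric (S[j,i] = S[i,j]). Assembling:

S = [[6.2667, 0.4],
 [0.4, 2.8]]


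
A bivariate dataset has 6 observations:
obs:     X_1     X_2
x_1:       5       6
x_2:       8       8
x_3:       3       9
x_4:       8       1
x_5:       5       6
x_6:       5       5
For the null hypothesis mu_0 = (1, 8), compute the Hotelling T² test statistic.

Step 1 — sample mean vector:
  mean(X_1) = (5 + 8 + 3 + 8 + 5 + 5) / 6 = 34/6 = 5.6667
  mean(X_2) = (6 + 8 + 9 + 1 + 6 + 5) / 6 = 35/6 = 5.8333
  x̄ = (5.6667, 5.8333),  deviation x̄ - mu_0 = (5.6667, 5.8333) - (1, 8) = (4.6667, -2.1667).

Step 2 — sample covariance matrix, S[i,j] = (1/(n-1)) · Σ_k (x_{k,i} - mean_i) · (x_{k,j} - mean_j), divisor n-1 = 5:
  S[X_1,X_1] = ((-0.6667)·(-0.6667) + (2.3333)·(2.3333) + (-2.6667)·(-2.6667) + (2.3333)·(2.3333) + (-0.6667)·(-0.6667) + (-0.6667)·(-0.6667)) / 5 = 19.3333/5 = 3.8667
  S[X_1,X_2] = ((-0.6667)·(0.1667) + (2.3333)·(2.1667) + (-2.6667)·(3.1667) + (2.3333)·(-4.8333) + (-0.6667)·(0.1667) + (-0.6667)·(-0.8333)) / 5 = -14.3333/5 = -2.8667
  S[X_2,X_2] = ((0.1667)·(0.1667) + (2.1667)·(2.1667) + (3.1667)·(3.1667) + (-4.8333)·(-4.8333) + (0.1667)·(0.1667) + (-0.8333)·(-0.8333)) / 5 = 38.8333/5 = 7.7667
  S = [[3.8667, -2.8667],
 [-2.8667, 7.7667]].

Step 3 — invert S. det(S) = 3.8667·7.7667 - (-2.8667)² = 21.8133.
  S^{-1} = (1/det) · [[d, -b], [-b, a]] = [[0.3561, 0.1314],
 [0.1314, 0.1773]].

Step 4 — quadratic form (x̄ - mu_0)^T · S^{-1} · (x̄ - mu_0):
  S^{-1} · (x̄ - mu_0) = (1.3768, 0.2292),
  (x̄ - mu_0)^T · [...] = (4.6667)·(1.3768) + (-2.1667)·(0.2292) = 5.9286.

Step 5 — scale by n: T² = 6 · 5.9286 = 35.5715.

T² ≈ 35.5715


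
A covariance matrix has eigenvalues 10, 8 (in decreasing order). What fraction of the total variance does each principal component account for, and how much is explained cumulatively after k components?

Step 1 — total variance = trace(Sigma) = Σ λ_i = 10 + 8 = 18.

Step 2 — fraction explained by component i = λ_i / Σ λ:
  PC1: 10/18 = 0.5556
  PC2: 8/18 = 0.4444

Step 3 — cumulative fraction after k components = (λ_1 + ... + λ_k) / Σ λ:
  k = 1: 10/18 = 0.5556
  k = 2: (10 + 8)/18 = 18/18 = 1

Summary (fraction, with percent):

explained: PC1 0.5556 (55.56%), PC2 0.4444 (44.44%);  cumulative: 0.5556, 1


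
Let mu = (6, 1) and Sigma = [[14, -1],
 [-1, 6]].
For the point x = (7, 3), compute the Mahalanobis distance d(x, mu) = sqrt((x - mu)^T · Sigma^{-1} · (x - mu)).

Step 1 — centre the observation: (x - mu) = (1, 2).

Step 2 — invert Sigma. det(Sigma) = 14·6 - (-1)² = 83.
  Sigma^{-1} = (1/det) · [[d, -b], [-b, a]] = [[0.0723, 0.012],
 [0.012, 0.1687]].

Step 3 — form the quadratic (x - mu)^T · Sigma^{-1} · (x - mu):
  Sigma^{-1} · (x - mu) = (0.0964, 0.3494).
  (x - mu)^T · [Sigma^{-1} · (x - mu)] = (1)·(0.0964) + (2)·(0.3494) = 0.7952.

Step 4 — take square root: d = √(0.7952) ≈ 0.8917.

d(x, mu) = √(0.7952) ≈ 0.8917


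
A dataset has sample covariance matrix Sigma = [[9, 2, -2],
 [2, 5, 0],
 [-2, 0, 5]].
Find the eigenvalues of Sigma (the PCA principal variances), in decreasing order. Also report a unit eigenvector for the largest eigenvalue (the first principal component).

Step 1 — characteristic polynomial p(λ) = det(λI - Sigma) = λ³ - tr·λ² + c_1·λ - det, where tr = trace, c_1 = sum of the principal 2×2 minors, det = det(Sigma):
  tr = 9 + 5 + 5 = 19,
  c_1 = (9·5 - (2)²) + (9·5 - (-2)²) + (5·5 - (0)²) = 41 + 41 + 25 = 107,
  det = 9·(5·5 - (0)²) - (2)·((2)·5 - (0)·(-2)) + (-2)·((2)·(0) - 5·(-2)) = 9·(25) - (2)·(10) + (-2)·(10) = 185.
  So p(λ) = λ³ - 19λ² + 107λ - 185.
Step 2 — look for an integer root (rational root theorem: any rational root is an integer divisor of 185). Testing λ = 5:
  p(5) = 125 - 475 + 535 - 185 = 0  ✓
  Dividing out (λ - 5): p(λ) = (λ - 5)(λ² - 14λ + 37).
Step 3 — remaining eigenvalues from the quadratic λ² - 14λ + 37 = 0:
  Δ = 14² - 4·37 = 196 - 148 = 48,  λ = (14 ± √48)/2 = (14 ± 6.9282)/2 ≈ 10.4641 or 3.5359.
  Sorted: λ_1 = 10.4641,  λ_2 = 5,  λ_3 = 3.5359  (check: sum = 19 = tr ✓).

Step 4 — unit eigenvector for λ_1 ≈ 10.4641: v spans the null space of (Sigma - λ_1 I), whose rows are
  r_1 = (-1.4641, 2, -2),  r_2 = (2, -5.4641, 0),  r_3 = (-2, 0, -5.4641).
  v is orthogonal to every row, so take v ∝ r_1 × r_2 = ((2)·(0) - (-2)·(-5.4641), (-2)·(2) - (-1.4641)·(0), (-1.4641)·(-5.4641) - (2)·(2)) ≈ (-10.9282, -4, 4).
  Rescale (multiply by -1 so the first nonzero entry is positive): u = (10.9282, 4, -4).
  ||u|| = √((10.9282)² + (4)² + (-4)²) = √(151.4256) ≈ 12.3055,  v_1 = u/||u|| ≈ (0.8881, 0.3251, -0.3251) (||v_1|| = 1).

λ_1 = 10.4641,  λ_2 = 5,  λ_3 = 3.5359;  v_1 ≈ (0.8881, 0.3251, -0.3251)


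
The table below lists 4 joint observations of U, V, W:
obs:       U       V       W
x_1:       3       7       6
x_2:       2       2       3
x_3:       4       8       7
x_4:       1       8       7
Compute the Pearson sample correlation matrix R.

Step 1 — column means:
  mean(U) = (3 + 2 + 4 + 1) / 4 = 10/4 = 2.5
  mean(V) = (7 + 2 + 8 + 8) / 4 = 25/4 = 6.25
  mean(W) = (6 + 3 + 7 + 7) / 4 = 23/4 = 5.75

Step 2 — sample variances and covariances s[i,j] = (1/(n-1)) · Σ_k (x_{k,i} - mean_i) · (x_{k,j} - mean_j), with n-1 = 3:
  s[U,U] = ((0.5)·(0.5) + (-0.5)·(-0.5) + (1.5)·(1.5) + (-1.5)·(-1.5)) / 3 = 5/3 = 1.6667
  s[U,V] = ((0.5)·(0.75) + (-0.5)·(-4.25) + (1.5)·(1.75) + (-1.5)·(1.75)) / 3 = 2.5/3 = 0.8333
  s[U,W] = ((0.5)·(0.25) + (-0.5)·(-2.75) + (1.5)·(1.25) + (-1.5)·(1.25)) / 3 = 1.5/3 = 0.5
  s[V,V] = ((0.75)·(0.75) + (-4.25)·(-4.25) + (1.75)·(1.75) + (1.75)·(1.75)) / 3 = 24.75/3 = 8.25
  s[V,W] = ((0.75)·(0.25) + (-4.25)·(-2.75) + (1.75)·(1.25) + (1.75)·(1.25)) / 3 = 16.25/3 = 5.4167
  s[W,W] = ((0.25)·(0.25) + (-2.75)·(-2.75) + (1.25)·(1.25) + (1.25)·(1.25)) / 3 = 10.75/3 = 3.5833
  Sample standard deviations s_i = √(s[i,i]):
  s(U) = √(1.6667) = 1.291
  s(V) = √(8.25) = 2.8723
  s(W) = √(3.5833) = 1.893

Step 3 — r_{ij} = s_{ij} / (s_i · s_j):
  r[U,U] = 1 (diagonal).
  r[U,V] = 0.8333 / (1.291 · 2.8723) = 0.8333 / 3.7081 = 0.2247
  r[U,W] = 0.5 / (1.291 · 1.893) = 0.5 / 2.4438 = 0.2046
  r[V,V] = 1 (diagonal).
  r[V,W] = 5.4167 / (2.8723 · 1.893) = 5.4167 / 5.4371 = 0.9962
  r[W,W] = 1 (diagonal).

R is symmetric with unit diagonal. Assembling:

R = [[1, 0.2247, 0.2046],
 [0.2247, 1, 0.9962],
 [0.2046, 0.9962, 1]]


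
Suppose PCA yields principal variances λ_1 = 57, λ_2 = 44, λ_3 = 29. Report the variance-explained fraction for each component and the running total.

Step 1 — total variance = trace(Sigma) = Σ λ_i = 57 + 44 + 29 = 130.

Step 2 — fraction explained by component i = λ_i / Σ λ:
  PC1: 57/130 = 0.4385
  PC2: 44/130 = 0.3385
  PC3: 29/130 = 0.2231

Step 3 — cumulative fraction after k components = (λ_1 + ... + λ_k) / Σ λ:
  k = 1: 57/130 = 0.4385
  k = 2: (57 + 44)/130 = 101/130 = 0.7769
  k = 3: (57 + 44 + 29)/130 = 130/130 = 1

Summary (fraction, with percent):

explained: PC1 0.4385 (43.85%), PC2 0.3385 (33.85%), PC3 0.2231 (22.31%);  cumulative: 0.4385, 0.7769, 1


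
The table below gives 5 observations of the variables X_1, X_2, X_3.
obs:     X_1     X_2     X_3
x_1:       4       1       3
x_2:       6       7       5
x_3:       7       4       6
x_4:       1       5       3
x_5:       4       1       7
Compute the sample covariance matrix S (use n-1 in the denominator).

Step 1 — column means:
  mean(X_1) = (4 + 6 + 7 + 1 + 4) / 5 = 22/5 = 4.4
  mean(X_2) = (1 + 7 + 4 + 5 + 1) / 5 = 18/5 = 3.6
  mean(X_3) = (3 + 5 + 6 + 3 + 7) / 5 = 24/5 = 4.8

Step 2 — sample covariance S[i,j] = (1/(n-1)) · Σ_k (x_{k,i} - mean_i) · (x_{k,j} - mean_j), with n-1 = 4.
  S[X_1,X_1] = ((-0.4)·(-0.4) + (1.6)·(1.6) + (2.6)·(2.6) + (-3.4)·(-3.4) + (-0.4)·(-0.4)) / 4 = 21.2/4 = 5.3
  S[X_1,X_2] = ((-0.4)·(-2.6) + (1.6)·(3.4) + (2.6)·(0.4) + (-3.4)·(1.4) + (-0.4)·(-2.6)) / 4 = 3.8/4 = 0.95
  S[X_1,X_3] = ((-0.4)·(-1.8) + (1.6)·(0.2) + (2.6)·(1.2) + (-3.4)·(-1.8) + (-0.4)·(2.2)) / 4 = 9.4/4 = 2.35
  S[X_2,X_2] = ((-2.6)·(-2.6) + (3.4)·(3.4) + (0.4)·(0.4) + (1.4)·(1.4) + (-2.6)·(-2.6)) / 4 = 27.2/4 = 6.8
  S[X_2,X_3] = ((-2.6)·(-1.8) + (3.4)·(0.2) + (0.4)·(1.2) + (1.4)·(-1.8) + (-2.6)·(2.2)) / 4 = -2.4/4 = -0.6
  S[X_3,X_3] = ((-1.8)·(-1.8) + (0.2)·(0.2) + (1.2)·(1.2) + (-1.8)·(-1.8) + (2.2)·(2.2)) / 4 = 12.8/4 = 3.2

S is symmetric (S[j,i] = S[i,j]). Assembling:

S = [[5.3, 0.95, 2.35],
 [0.95, 6.8, -0.6],
 [2.35, -0.6, 3.2]]


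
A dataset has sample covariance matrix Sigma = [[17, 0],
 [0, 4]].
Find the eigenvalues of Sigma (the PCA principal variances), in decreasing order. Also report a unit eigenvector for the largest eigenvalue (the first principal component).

Step 1 — characteristic polynomial of 2×2 Sigma:
  det(Sigma - λI) = λ² - trace · λ + det = 0.
  trace = 17 + 4 = 21, det = 17·4 - (0)² = 68.
Step 2 — discriminant:
  Δ = trace² - 4·det = 441 - 272 = 169.
Step 3 — eigenvalues:
  λ = (trace ± √Δ)/2 = (21 ± 13)/2,
  λ_1 = 17,  λ_2 = 4.

Step 4 — unit eigenvector for λ_1: Sigma is diagonal, so its eigenvectors are the coordinate axes. λ_1 = 17 is the diagonal entry on the first coordinate axis, hence
  v_1 = (1, 0) (||v_1|| = 1).

λ_1 = 17,  λ_2 = 4;  v_1 ≈ (1, 0)
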